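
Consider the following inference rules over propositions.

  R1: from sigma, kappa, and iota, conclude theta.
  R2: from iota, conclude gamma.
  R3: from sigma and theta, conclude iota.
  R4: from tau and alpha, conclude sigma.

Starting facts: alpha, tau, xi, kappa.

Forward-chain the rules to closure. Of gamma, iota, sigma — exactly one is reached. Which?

From tau and alpha, R4 gives sigma.
gamma would need iota (R2), but iota is never established. iota would need sigma and theta (R3), but theta is never established.

sigma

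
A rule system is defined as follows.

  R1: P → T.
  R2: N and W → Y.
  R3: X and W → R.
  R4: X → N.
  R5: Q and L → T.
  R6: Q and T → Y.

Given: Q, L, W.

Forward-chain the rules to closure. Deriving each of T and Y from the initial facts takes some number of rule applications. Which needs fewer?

T: From Q and L, R5 gives T. [1 rule application]
Y: Q and L hold, so T follows (R5). Q and T hold, so Y follows (R6). [2 rule applications]
T needs fewer.

T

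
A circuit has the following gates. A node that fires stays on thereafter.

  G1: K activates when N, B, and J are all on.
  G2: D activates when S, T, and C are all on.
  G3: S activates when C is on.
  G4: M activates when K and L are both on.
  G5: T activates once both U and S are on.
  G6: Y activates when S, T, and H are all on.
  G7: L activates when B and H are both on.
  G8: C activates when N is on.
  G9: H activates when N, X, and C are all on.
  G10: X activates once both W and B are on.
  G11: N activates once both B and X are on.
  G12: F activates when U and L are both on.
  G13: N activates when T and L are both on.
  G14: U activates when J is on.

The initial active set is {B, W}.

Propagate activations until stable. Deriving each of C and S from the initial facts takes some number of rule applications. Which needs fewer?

C

C: G10: W and B on → X on. B and X are on, so N activates (G11). N is on, so C activates (G8). [3 rule applications]
S: G10: W and B on → X on. G11: B and X on → N on. N is on, so C activates (G8). C is on, so S activates (G3). [4 rule applications]
C needs fewer.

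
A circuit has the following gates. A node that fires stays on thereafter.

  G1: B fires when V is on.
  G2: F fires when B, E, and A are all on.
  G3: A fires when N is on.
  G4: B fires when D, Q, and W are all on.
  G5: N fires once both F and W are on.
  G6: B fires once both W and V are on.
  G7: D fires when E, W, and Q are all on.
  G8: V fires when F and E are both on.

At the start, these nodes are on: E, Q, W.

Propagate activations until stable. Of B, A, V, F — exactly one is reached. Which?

B

G7: E, W, and Q on → D on.
D, Q, and W are on, so B fires (G4).
F would need B, E, and A (G2), but A never turns on. A would need N (G3), but N never turns on. V would need F and E (G8), but F never turns on.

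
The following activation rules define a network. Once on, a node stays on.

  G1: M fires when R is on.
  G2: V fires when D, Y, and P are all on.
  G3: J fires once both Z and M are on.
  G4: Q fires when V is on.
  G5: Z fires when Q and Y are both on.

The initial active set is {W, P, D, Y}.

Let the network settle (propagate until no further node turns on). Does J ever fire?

J would need Z and M (G3), but M never turns on.

No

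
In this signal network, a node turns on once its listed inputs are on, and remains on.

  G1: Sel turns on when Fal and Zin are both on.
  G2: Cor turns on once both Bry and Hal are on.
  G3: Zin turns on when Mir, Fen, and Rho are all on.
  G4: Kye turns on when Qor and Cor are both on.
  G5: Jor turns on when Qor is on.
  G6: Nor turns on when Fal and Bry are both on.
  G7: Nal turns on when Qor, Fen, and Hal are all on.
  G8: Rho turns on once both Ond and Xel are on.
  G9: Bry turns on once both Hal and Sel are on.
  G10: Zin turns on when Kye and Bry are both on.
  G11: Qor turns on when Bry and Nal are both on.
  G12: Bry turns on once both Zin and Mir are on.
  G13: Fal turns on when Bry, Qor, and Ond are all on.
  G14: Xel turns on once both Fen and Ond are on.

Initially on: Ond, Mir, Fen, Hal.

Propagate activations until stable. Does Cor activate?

Yes

G14: Fen and Ond on → Xel on.
G8: Ond and Xel on → Rho on.
G3: Mir, Fen, and Rho on → Zin on.
Zin and Mir are on, so Bry turns on (G12).
Bry and Hal are on, so Cor turns on (G2).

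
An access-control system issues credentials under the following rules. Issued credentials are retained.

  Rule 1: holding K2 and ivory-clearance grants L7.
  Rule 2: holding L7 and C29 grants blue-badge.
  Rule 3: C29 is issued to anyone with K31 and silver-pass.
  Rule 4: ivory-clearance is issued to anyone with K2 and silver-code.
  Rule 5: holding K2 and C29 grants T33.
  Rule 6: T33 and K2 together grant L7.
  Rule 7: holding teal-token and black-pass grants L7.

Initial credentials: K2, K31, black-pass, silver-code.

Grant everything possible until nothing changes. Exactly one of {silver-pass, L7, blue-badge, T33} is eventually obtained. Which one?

Holding K2 and silver-code grants ivory-clearance (Rule 4).
Holding K2 and ivory-clearance grants L7 (Rule 1).
T33 would need K2 and C29 (Rule 5), but C29 is never granted. blue-badge would need L7 and C29 (Rule 2), but C29 is never granted. No rule produces silver-pass, and it is not given.

L7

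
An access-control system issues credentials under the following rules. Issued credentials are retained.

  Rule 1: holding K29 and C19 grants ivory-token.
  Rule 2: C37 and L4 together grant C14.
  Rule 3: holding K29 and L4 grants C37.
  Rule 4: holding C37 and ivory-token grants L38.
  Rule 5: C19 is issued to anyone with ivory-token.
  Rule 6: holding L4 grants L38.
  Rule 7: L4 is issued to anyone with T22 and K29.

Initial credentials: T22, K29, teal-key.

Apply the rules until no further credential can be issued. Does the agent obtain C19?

No

C19 would need ivory-token (Rule 5), but ivory-token is never granted.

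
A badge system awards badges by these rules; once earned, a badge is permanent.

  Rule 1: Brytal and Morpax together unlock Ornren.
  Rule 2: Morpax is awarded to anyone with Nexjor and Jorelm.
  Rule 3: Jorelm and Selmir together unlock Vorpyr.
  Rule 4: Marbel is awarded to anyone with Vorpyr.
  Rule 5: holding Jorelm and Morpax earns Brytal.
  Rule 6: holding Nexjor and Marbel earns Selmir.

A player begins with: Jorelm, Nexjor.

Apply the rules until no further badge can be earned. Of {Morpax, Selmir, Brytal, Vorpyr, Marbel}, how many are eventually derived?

With Nexjor and Jorelm, Morpax is earned (Rule 2).
With Jorelm and Morpax, Brytal is earned (Rule 5).
Morpax: reached.
Selmir would need Nexjor and Marbel (Rule 6), but Marbel is never earned.
Brytal: reached.
Vorpyr would need Jorelm and Selmir (Rule 3), but Selmir is never earned.
Marbel would need Vorpyr (Rule 4), but Vorpyr is never earned.
Reached: Morpax and Brytal — 2 of the 5.

2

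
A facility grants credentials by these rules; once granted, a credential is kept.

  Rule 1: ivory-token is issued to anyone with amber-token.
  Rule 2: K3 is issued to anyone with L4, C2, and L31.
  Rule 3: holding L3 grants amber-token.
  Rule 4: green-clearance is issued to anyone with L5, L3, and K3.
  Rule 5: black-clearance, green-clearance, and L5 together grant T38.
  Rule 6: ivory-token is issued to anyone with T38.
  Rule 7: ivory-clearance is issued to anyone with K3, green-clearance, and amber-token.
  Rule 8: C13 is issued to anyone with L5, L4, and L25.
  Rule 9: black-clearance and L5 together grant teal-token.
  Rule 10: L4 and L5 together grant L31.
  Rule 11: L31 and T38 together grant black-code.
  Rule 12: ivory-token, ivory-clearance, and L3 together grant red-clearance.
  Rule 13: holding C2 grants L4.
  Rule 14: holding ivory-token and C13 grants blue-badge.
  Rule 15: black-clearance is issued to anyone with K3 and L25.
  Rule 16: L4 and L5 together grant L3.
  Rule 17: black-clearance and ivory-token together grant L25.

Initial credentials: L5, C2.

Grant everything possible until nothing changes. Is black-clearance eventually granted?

No

black-clearance would need K3 and L25 (Rule 15), but L25 is never granted.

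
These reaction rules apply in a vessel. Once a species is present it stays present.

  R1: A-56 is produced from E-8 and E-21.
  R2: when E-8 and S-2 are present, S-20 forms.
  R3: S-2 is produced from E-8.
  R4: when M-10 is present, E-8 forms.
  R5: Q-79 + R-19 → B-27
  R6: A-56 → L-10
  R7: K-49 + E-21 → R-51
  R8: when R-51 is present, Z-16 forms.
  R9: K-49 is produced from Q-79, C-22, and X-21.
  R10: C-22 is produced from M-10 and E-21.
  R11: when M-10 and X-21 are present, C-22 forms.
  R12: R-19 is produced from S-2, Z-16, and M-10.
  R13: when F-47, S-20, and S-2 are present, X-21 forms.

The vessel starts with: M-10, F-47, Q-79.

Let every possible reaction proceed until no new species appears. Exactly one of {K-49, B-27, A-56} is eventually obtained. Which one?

M-10 present → E-8 forms (R4).
E-8 present → S-2 forms (R3).
E-8 and S-2 present → S-20 forms (R2).
F-47, S-20, and S-2 present → X-21 forms (R13).
M-10 and X-21 present → C-22 forms (R11).
Q-79, C-22, and X-21 present → K-49 forms (R9).
B-27 would need Q-79 and R-19 (R5), but R-19 never forms. A-56 would need E-8 and E-21 (R1), but E-21 never forms.

K-49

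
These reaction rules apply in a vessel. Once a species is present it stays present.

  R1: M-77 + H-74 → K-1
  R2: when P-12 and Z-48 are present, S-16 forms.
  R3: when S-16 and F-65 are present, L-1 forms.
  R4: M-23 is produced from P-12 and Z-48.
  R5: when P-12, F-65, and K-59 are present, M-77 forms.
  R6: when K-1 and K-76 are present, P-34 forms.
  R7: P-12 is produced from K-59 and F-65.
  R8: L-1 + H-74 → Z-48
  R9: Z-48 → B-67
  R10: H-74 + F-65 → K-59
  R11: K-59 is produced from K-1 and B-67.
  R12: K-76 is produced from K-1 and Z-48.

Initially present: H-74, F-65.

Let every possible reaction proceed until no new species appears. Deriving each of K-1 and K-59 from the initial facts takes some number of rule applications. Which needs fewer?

K-59

K-59: H-74 and F-65 present → K-59 forms (R10). [1 rule application]
K-1: H-74 and F-65 present → K-59 forms (R10). K-59 and F-65 present → P-12 forms (R7). P-12, F-65, and K-59 present → M-77 forms (R5). M-77 and H-74 present → K-1 forms (R1). [4 rule applications]
K-59 needs fewer.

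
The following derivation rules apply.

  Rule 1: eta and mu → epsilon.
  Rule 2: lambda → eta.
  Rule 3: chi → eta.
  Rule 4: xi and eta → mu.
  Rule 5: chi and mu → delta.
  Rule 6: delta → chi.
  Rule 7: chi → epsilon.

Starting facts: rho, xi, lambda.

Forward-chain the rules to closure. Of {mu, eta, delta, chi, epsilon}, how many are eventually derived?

3

From lambda, Rule 2 gives eta.
From xi and eta, Rule 4 gives mu.
From eta and mu, Rule 1 gives epsilon.
mu: reached.
eta: reached.
delta would need chi and mu (Rule 5), but chi is never established.
chi would need delta (Rule 6), but delta is never established.
epsilon: reached.
Reached: mu, eta, and epsilon — 3 of the 5.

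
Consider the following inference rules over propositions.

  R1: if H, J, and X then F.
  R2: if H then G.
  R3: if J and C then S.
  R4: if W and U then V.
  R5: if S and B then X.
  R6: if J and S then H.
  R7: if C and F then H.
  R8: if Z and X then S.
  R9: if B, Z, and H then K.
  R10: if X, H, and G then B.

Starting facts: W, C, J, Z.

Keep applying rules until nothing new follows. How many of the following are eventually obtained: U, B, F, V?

No rule produces U, and it is not given.
B would need X, H, and G (R10), but X is never established.
F would need H, J, and X (R1), but X is never established.
V would need W and U (R4), but U is never established.
None of the 4 are reached.

0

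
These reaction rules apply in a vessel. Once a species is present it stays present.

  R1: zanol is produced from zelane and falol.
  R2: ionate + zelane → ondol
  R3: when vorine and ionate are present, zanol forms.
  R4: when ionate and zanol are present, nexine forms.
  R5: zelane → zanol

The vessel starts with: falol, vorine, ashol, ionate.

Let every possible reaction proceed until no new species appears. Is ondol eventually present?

No

ondol would need ionate and zelane (R2), but zelane never forms.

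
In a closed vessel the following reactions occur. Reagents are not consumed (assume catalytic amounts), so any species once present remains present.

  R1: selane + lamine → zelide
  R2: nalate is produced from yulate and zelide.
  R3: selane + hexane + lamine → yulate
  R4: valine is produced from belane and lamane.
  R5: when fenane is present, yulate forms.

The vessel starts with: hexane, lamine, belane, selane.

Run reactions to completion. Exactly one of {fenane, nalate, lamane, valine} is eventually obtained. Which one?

nalate

selane, hexane, and lamine present → yulate forms (R3).
selane and lamine present → zelide forms (R1).
yulate and zelide present → nalate forms (R2).
No rule produces fenane, and it is not given. No rule produces lamane, and it is not given. valine would need belane and lamane (R4), but lamane never forms.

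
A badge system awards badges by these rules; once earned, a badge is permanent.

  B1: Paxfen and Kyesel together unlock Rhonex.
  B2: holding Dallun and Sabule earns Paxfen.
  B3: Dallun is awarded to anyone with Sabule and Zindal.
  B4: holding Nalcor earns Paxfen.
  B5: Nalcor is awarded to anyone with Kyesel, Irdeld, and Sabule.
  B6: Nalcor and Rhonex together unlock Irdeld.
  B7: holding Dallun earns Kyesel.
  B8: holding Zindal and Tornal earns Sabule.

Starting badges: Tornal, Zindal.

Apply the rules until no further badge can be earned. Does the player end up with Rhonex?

Yes

With Zindal and Tornal, Sabule is earned (B8).
With Sabule and Zindal, Dallun is earned (B3).
With Dallun and Sabule, Paxfen is earned (B2).
With Dallun, Kyesel is earned (B7).
With Paxfen and Kyesel, Rhonex is earned (B1).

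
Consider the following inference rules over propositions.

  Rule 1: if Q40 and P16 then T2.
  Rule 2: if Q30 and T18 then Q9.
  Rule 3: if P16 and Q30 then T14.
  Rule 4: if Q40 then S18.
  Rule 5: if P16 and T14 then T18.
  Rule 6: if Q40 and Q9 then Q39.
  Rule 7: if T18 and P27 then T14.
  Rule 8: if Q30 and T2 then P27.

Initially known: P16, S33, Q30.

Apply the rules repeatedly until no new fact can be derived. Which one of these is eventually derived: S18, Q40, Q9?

Q9

From P16 and Q30, Rule 3 gives T14.
From P16 and T14, Rule 5 gives T18.
From Q30 and T18, Rule 2 gives Q9.
S18 would need Q40 (Rule 4), but Q40 is never established. No rule produces Q40, and it is not given.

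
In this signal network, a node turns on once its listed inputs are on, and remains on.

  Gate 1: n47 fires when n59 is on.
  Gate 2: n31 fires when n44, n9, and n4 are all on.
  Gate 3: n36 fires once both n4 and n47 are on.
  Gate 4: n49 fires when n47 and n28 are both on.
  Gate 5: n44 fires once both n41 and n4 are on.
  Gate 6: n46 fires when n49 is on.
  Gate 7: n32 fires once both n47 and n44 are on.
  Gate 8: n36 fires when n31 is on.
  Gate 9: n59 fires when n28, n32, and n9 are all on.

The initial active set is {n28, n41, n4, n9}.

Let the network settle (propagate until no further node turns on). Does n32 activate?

No

n32 would need n47 and n44 (Gate 7), but n47 never turns on.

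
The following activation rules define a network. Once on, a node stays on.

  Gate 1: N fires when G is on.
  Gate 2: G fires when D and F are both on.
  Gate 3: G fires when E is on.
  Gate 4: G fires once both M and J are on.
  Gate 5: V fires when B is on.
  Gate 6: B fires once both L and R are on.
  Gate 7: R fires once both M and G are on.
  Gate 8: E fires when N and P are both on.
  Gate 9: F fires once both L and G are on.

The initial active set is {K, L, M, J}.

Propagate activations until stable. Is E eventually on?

E would need N and P (Gate 8), but P never turns on.

No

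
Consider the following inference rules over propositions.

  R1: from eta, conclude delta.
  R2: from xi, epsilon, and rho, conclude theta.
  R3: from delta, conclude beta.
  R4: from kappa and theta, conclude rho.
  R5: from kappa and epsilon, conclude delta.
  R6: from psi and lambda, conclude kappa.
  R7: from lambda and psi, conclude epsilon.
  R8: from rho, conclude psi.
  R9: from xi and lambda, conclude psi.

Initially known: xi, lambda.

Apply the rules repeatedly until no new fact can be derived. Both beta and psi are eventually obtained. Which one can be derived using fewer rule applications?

psi: xi and lambda hold, so psi follows (R9). [1 rule application]
beta: xi and lambda hold, so psi follows (R9). From psi and lambda, R6 gives kappa. lambda and psi hold, so epsilon follows (R7). kappa and epsilon hold, so delta follows (R5). From delta, R3 gives beta. [5 rule applications]
psi needs fewer.

psi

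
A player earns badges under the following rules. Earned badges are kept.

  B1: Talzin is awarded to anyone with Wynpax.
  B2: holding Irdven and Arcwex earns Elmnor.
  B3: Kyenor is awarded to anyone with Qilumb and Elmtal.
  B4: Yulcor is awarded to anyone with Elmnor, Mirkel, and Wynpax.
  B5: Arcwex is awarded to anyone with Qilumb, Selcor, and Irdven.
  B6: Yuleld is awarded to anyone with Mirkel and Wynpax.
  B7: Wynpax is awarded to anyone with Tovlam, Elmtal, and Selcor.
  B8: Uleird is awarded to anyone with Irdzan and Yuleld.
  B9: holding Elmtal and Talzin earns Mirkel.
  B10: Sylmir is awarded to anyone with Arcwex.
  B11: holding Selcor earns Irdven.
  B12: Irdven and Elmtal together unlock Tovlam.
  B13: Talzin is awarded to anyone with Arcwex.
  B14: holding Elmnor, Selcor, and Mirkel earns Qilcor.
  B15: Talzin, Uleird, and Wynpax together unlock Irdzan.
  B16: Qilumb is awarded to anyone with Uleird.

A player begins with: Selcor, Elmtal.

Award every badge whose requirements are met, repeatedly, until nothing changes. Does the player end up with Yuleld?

Yes

With Selcor, Irdven is earned (B11).
With Irdven and Elmtal, Tovlam is earned (B12).
With Tovlam, Elmtal, and Selcor, Wynpax is earned (B7).
With Wynpax, Talzin is earned (B1).
With Elmtal and Talzin, Mirkel is earned (B9).
With Mirkel and Wynpax, Yuleld is earned (B6).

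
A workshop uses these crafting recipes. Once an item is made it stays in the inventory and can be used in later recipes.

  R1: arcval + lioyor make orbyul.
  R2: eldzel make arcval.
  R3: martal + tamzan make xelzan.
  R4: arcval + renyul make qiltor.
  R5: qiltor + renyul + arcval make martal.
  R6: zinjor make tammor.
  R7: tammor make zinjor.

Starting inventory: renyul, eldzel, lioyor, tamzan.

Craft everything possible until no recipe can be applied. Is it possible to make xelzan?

eldzel → arcval (R2).
Using R4, arcval and renyul make qiltor.
qiltor + renyul + arcval → martal (R5).
martal + tamzan → xelzan (R3).

Yes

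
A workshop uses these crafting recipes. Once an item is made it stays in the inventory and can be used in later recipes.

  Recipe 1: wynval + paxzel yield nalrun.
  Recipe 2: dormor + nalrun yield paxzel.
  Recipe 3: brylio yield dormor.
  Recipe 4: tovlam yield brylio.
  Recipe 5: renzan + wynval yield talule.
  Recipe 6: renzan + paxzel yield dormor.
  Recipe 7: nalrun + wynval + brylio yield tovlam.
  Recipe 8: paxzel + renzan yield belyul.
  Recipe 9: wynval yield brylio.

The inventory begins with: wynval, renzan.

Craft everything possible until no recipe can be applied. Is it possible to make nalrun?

nalrun would need wynval and paxzel (Recipe 1), but paxzel is never obtained.

No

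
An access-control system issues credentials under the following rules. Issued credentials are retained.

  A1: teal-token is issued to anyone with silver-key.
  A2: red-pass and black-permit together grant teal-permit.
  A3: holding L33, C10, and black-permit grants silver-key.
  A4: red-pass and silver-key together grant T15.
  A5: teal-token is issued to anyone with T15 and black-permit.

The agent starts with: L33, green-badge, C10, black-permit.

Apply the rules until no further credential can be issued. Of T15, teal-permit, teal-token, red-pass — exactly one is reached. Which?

teal-token

Holding L33, C10, and black-permit grants silver-key (A3).
Holding silver-key grants teal-token (A1).
T15 would need red-pass and silver-key (A4), but red-pass is never granted. teal-permit would need red-pass and black-permit (A2), but red-pass is never granted. No rule produces red-pass, and it is not given.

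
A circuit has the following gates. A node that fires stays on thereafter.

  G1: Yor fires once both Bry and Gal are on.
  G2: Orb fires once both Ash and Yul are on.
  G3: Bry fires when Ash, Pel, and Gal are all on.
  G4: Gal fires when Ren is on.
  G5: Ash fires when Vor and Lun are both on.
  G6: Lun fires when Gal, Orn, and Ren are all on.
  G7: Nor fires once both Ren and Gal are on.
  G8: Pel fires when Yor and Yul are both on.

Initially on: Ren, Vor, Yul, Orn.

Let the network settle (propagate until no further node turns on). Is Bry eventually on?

Bry would need Ash, Pel, and Gal (G3), but Pel never turns on.

No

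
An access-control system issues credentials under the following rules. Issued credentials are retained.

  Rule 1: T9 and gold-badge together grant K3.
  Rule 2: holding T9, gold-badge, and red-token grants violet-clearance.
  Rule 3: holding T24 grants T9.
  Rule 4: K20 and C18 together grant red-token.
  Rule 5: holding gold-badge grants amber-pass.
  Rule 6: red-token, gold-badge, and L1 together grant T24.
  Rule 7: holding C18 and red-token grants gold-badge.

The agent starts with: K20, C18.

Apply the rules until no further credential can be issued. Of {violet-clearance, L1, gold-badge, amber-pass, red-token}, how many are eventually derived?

3

Holding K20 and C18 grants red-token (Rule 4).
Holding C18 and red-token grants gold-badge (Rule 7).
Holding gold-badge grants amber-pass (Rule 5).
violet-clearance would need T9, gold-badge, and red-token (Rule 2), but T9 is never granted.
No rule produces L1, and it is not given.
gold-badge: reached.
amber-pass: reached.
red-token: reached.
Reached: gold-badge, amber-pass, and red-token — 3 of the 5.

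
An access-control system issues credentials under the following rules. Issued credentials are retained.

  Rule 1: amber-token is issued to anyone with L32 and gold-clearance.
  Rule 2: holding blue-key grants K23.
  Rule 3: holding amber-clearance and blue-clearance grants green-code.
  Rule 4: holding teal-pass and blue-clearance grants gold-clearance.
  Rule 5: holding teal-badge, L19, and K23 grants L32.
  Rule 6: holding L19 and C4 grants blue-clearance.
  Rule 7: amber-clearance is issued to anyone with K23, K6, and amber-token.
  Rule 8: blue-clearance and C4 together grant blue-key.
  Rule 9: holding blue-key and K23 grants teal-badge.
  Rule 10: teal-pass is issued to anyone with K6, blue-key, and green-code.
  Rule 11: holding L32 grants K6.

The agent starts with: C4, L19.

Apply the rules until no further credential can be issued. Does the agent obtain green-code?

No

green-code would need amber-clearance and blue-clearance (Rule 3), but amber-clearance is never granted.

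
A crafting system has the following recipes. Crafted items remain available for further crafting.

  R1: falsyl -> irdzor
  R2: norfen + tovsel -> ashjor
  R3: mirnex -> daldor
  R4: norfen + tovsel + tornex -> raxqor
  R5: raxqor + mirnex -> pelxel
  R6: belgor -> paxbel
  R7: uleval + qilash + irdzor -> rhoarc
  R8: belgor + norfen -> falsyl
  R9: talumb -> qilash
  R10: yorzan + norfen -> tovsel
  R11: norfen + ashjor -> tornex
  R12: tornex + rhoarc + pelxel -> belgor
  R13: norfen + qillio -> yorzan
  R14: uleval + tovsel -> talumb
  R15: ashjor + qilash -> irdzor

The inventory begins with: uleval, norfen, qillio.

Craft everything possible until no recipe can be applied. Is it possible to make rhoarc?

Using R13, norfen and qillio make yorzan.
Using R10, yorzan and norfen make tovsel.
norfen + tovsel -> ashjor (R2).
uleval + tovsel -> talumb (R14).
talumb -> qilash (R9).
ashjor + qilash -> irdzor (R15).
uleval + qilash + irdzor -> rhoarc (R7).

Yes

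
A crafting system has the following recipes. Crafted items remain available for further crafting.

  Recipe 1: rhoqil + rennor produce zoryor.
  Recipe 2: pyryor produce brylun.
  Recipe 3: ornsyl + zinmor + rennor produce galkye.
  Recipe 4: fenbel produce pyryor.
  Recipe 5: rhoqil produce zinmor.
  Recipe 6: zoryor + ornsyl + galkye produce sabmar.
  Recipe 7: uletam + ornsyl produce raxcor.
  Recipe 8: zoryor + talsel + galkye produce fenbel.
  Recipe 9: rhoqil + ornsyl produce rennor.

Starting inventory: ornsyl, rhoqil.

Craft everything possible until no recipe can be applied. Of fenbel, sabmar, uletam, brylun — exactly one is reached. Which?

rhoqil + ornsyl → rennor (Recipe 9).
rhoqil → zinmor (Recipe 5).
ornsyl + zinmor + rennor → galkye (Recipe 3).
rhoqil + rennor → zoryor (Recipe 1).
Using Recipe 6, zoryor, ornsyl, and galkye make sabmar.
fenbel would need zoryor, talsel, and galkye (Recipe 8), but talsel is never obtained. brylun would need pyryor (Recipe 2), but pyryor is never obtained. No rule produces uletam, and it is not given.

sabmar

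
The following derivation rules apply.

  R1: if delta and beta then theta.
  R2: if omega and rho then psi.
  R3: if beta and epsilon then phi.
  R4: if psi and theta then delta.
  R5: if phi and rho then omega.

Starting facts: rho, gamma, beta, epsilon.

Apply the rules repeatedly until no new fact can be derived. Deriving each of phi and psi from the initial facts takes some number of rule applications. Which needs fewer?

phi

phi: From beta and epsilon, R3 gives phi. [1 rule application]
psi: beta and epsilon hold, so phi follows (R3). phi and rho hold, so omega follows (R5). From omega and rho, R2 gives psi. [3 rule applications]
phi needs fewer.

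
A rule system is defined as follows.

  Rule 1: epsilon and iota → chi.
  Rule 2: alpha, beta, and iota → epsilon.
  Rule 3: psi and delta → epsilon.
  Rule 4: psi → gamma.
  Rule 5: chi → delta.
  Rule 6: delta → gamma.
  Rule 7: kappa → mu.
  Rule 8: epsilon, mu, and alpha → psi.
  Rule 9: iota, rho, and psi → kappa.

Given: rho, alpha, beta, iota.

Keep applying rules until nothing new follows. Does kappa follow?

No

kappa would need iota, rho, and psi (Rule 9), but psi is never established.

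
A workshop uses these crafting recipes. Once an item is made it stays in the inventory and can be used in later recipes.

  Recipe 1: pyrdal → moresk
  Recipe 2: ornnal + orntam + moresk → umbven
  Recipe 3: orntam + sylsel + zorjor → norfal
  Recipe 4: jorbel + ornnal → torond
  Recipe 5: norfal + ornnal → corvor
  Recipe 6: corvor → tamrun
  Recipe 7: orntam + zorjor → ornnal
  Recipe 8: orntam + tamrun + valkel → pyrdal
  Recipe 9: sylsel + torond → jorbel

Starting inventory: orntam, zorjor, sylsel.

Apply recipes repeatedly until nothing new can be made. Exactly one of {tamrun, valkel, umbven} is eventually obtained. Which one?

orntam + zorjor → ornnal (Recipe 7).
orntam + sylsel + zorjor → norfal (Recipe 3).
norfal + ornnal → corvor (Recipe 5).
corvor → tamrun (Recipe 6).
No rule produces valkel, and it is not given. umbven would need ornnal, orntam, and moresk (Recipe 2), but moresk is never obtained.

tamrun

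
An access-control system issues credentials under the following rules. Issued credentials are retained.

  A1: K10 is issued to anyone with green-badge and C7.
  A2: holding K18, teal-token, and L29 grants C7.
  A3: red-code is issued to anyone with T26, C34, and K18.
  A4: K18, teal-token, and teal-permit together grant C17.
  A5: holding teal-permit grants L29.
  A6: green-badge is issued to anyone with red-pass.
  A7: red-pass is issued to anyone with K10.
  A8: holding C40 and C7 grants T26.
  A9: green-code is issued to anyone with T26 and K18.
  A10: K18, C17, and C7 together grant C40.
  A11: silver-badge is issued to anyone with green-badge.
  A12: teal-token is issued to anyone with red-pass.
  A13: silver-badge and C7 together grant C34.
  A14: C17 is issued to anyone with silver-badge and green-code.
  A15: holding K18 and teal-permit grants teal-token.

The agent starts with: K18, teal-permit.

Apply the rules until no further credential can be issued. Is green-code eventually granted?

Yes

Holding K18 and teal-permit grants teal-token (A15).
Holding teal-permit grants L29 (A5).
Holding K18, teal-token, and teal-permit grants C17 (A4).
Holding K18, teal-token, and L29 grants C7 (A2).
Holding K18, C17, and C7 grants C40 (A10).
Holding C40 and C7 grants T26 (A8).
Holding T26 and K18 grants green-code (A9).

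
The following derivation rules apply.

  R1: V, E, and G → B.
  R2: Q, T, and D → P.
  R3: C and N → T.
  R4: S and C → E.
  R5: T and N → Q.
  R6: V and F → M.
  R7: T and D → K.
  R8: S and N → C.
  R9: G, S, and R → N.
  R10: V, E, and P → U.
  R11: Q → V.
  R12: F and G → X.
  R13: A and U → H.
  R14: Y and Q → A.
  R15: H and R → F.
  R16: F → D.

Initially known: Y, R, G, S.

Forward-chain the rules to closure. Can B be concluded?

From G, S, and R, R9 gives N.
S and N hold, so C follows (R8).
From S and C, R4 gives E.
C and N hold, so T follows (R3).
From T and N, R5 gives Q.
Q holds, so V follows (R11).
From V, E, and G, R1 gives B.

Yes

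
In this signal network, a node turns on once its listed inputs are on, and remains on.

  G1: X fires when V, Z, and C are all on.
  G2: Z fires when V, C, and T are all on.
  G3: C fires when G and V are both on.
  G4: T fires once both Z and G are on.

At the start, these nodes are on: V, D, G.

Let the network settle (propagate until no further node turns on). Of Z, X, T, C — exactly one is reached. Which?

G and V are on, so C fires (G3).
T would need Z and G (G4), but Z never turns on. X would need V, Z, and C (G1), but Z never turns on. Z would need V, C, and T (G2), but T never turns on.

C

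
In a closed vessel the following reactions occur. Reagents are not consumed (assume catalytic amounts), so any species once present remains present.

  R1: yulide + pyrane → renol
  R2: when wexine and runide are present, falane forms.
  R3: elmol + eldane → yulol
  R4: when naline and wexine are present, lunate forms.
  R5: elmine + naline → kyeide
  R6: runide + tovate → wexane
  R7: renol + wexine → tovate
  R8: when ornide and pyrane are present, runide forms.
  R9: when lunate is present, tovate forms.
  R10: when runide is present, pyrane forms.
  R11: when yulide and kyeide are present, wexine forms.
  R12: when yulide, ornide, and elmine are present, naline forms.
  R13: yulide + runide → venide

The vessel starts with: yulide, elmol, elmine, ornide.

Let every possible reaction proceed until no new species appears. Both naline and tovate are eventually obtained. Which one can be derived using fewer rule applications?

naline

naline: yulide, ornide, and elmine present → naline forms (R12). [1 rule application]
tovate: yulide, ornide, and elmine present → naline forms (R12). elmine and naline present → kyeide forms (R5). yulide and kyeide present → wexine forms (R11). naline and wexine present → lunate forms (R4). lunate present → tovate forms (R9). [5 rule applications]
naline needs fewer.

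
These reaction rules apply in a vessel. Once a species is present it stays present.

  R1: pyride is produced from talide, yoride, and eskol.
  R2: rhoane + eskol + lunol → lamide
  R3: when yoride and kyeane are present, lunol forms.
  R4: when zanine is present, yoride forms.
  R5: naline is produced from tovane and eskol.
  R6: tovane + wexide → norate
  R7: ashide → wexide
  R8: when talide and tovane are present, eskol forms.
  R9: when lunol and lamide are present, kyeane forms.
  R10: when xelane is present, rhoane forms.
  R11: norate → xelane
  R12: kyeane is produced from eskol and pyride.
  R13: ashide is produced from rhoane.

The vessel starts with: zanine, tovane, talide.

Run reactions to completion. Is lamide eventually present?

No

lamide would need rhoane, eskol, and lunol (R2), but rhoane never forms.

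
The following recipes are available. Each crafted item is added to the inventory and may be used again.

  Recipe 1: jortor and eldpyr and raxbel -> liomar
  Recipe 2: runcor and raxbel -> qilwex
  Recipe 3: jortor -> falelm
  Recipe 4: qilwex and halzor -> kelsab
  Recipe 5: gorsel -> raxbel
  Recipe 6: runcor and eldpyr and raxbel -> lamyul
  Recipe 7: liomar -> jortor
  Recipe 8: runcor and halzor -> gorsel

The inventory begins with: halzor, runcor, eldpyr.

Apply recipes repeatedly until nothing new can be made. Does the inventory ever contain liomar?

liomar would need jortor, eldpyr, and raxbel (Recipe 1), but jortor is never obtained.

No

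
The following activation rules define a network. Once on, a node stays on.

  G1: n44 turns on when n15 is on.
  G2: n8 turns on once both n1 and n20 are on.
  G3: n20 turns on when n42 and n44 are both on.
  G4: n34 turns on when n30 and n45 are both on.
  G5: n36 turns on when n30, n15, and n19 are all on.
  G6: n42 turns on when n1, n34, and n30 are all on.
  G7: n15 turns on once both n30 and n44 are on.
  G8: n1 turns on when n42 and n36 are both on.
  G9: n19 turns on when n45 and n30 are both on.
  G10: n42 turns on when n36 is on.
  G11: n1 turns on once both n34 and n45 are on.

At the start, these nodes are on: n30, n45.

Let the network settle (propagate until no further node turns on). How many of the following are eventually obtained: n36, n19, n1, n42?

3

G4: n30 and n45 on → n34 on.
G9: n45 and n30 on → n19 on.
n34 and n45 are on, so n1 turns on (G11).
G6: n1, n34, and n30 on → n42 on.
n36 would need n30, n15, and n19 (G5), but n15 never turns on.
n19: reached.
n1: reached.
n42: reached.
Reached: n19, n1, and n42 — 3 of the 4.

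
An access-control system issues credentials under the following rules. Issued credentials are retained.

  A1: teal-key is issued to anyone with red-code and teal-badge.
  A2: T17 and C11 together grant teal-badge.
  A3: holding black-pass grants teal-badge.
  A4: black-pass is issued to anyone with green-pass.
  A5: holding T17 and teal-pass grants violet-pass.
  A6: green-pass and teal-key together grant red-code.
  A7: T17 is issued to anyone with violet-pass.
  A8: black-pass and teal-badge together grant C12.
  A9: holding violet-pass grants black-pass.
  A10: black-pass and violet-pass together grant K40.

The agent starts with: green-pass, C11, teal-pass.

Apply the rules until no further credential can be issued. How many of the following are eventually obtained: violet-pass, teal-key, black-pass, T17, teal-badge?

2

Holding green-pass grants black-pass (A4).
Holding black-pass grants teal-badge (A3).
violet-pass would need T17 and teal-pass (A5), but T17 is never granted.
teal-key would need red-code and teal-badge (A1), but red-code is never granted.
black-pass: reached.
T17 would need violet-pass (A7), but violet-pass is never granted.
teal-badge: reached.
Reached: black-pass and teal-badge — 2 of the 5.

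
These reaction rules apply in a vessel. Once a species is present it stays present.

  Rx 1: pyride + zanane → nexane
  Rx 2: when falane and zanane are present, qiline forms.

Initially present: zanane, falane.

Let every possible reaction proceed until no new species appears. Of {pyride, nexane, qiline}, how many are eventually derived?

falane and zanane present → qiline forms (Rx 2).
No rule produces pyride, and it is not given.
nexane would need pyride and zanane (Rx 1), but pyride never forms.
qiline: reached.
Reached: qiline — 1 of the 3.

1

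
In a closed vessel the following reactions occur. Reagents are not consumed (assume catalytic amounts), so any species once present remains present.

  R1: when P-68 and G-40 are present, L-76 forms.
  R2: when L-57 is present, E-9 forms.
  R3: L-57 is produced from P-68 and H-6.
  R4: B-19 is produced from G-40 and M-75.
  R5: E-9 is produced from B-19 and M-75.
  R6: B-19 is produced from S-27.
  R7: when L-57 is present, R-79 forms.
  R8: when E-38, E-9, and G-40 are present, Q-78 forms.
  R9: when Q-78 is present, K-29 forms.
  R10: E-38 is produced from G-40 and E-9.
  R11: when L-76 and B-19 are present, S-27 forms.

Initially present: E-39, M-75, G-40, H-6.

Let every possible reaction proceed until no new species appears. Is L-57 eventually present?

L-57 would need P-68 and H-6 (R3), but P-68 never forms.

No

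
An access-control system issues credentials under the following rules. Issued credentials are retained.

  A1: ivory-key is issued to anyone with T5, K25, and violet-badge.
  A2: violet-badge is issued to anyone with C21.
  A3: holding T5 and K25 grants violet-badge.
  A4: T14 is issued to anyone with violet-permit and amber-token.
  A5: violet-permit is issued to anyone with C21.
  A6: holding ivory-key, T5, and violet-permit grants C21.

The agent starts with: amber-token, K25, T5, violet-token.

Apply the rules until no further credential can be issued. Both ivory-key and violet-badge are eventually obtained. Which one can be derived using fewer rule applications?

violet-badge: Holding T5 and K25 grants violet-badge (A3). [1 rule application]
ivory-key: Holding T5 and K25 grants violet-badge (A3). Holding T5, K25, and violet-badge grants ivory-key (A1). [2 rule applications]
violet-badge needs fewer.

violet-badge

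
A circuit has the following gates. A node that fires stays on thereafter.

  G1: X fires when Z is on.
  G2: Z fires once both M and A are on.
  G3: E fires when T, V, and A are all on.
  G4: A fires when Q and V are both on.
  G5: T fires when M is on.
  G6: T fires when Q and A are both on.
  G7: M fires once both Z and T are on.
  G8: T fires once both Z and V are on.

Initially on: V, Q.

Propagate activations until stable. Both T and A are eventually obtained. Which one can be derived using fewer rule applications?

A: G4: Q and V on → A on. [1 rule application]
T: Q and V are on, so A fires (G4). Q and A are on, so T fires (G6). [2 rule applications]
A needs fewer.

A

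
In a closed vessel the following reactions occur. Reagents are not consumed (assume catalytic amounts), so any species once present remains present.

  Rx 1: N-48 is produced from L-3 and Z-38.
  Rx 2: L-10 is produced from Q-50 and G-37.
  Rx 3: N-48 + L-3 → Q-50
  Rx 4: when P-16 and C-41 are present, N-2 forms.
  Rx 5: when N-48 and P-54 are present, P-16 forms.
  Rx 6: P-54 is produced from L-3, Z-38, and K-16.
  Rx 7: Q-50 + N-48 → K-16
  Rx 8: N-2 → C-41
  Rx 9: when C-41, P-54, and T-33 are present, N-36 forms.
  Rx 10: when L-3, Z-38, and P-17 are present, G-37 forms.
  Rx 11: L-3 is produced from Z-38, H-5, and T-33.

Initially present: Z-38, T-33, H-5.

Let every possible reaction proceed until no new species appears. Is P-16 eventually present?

Z-38, H-5, and T-33 present → L-3 forms (Rx 11).
L-3 and Z-38 present → N-48 forms (Rx 1).
N-48 and L-3 present → Q-50 forms (Rx 3).
Q-50 and N-48 present → K-16 forms (Rx 7).
L-3, Z-38, and K-16 present → P-54 forms (Rx 6).
N-48 and P-54 present → P-16 forms (Rx 5).

Yes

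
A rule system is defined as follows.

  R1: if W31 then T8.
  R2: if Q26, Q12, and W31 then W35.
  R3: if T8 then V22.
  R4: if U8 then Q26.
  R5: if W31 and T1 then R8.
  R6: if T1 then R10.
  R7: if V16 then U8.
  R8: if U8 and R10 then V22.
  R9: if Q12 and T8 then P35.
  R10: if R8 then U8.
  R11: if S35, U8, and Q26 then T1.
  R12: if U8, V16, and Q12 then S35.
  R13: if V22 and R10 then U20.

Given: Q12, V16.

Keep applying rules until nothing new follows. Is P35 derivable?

No

P35 would need Q12 and T8 (R9), but T8 is never established.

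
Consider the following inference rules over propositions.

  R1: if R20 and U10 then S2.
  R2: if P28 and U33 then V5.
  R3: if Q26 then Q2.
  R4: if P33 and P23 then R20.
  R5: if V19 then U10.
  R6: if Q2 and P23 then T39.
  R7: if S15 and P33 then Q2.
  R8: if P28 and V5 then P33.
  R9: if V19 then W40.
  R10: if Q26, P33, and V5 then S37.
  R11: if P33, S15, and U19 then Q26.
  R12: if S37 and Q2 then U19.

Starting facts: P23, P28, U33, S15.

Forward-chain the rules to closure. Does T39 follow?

Yes

From P28 and U33, R2 gives V5.
P28 and V5 hold, so P33 follows (R8).
From S15 and P33, R7 gives Q2.
From Q2 and P23, R6 gives T39.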